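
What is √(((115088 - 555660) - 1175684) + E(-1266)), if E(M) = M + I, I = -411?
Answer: I*√1617933 ≈ 1272.0*I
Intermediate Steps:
E(M) = -411 + M (E(M) = M - 411 = -411 + M)
√(((115088 - 555660) - 1175684) + E(-1266)) = √(((115088 - 555660) - 1175684) + (-411 - 1266)) = √((-440572 - 1175684) - 1677) = √(-1616256 - 1677) = √(-1617933) = I*√1617933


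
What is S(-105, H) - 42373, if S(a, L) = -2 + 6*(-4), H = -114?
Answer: -42399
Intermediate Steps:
S(a, L) = -26 (S(a, L) = -2 - 24 = -26)
S(-105, H) - 42373 = -26 - 42373 = -42399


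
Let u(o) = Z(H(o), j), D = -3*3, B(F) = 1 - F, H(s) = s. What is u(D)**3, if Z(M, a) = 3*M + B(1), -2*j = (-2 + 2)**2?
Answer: -19683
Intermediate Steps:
D = -9
j = 0 (j = -(-2 + 2)**2/2 = -1/2*0**2 = -1/2*0 = 0)
Z(M, a) = 3*M (Z(M, a) = 3*M + (1 - 1*1) = 3*M + (1 - 1) = 3*M + 0 = 3*M)
u(o) = 3*o
u(D)**3 = (3*(-9))**3 = (-27)**3 = -19683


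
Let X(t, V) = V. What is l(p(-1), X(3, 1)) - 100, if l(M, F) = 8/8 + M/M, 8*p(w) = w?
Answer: -98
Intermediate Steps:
p(w) = w/8
l(M, F) = 2 (l(M, F) = 8*(⅛) + 1 = 1 + 1 = 2)
l(p(-1), X(3, 1)) - 100 = 2 - 100 = -98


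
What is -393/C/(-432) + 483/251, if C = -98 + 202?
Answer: 7266289/3758976 ≈ 1.9331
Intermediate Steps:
C = 104
-393/C/(-432) + 483/251 = -393/104/(-432) + 483/251 = -393*1/104*(-1/432) + 483*(1/251) = -393/104*(-1/432) + 483/251 = 131/14976 + 483/251 = 7266289/3758976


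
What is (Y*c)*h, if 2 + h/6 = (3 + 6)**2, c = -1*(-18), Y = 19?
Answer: 162108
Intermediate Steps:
c = 18
h = 474 (h = -12 + 6*(3 + 6)**2 = -12 + 6*9**2 = -12 + 6*81 = -12 + 486 = 474)
(Y*c)*h = (19*18)*474 = 342*474 = 162108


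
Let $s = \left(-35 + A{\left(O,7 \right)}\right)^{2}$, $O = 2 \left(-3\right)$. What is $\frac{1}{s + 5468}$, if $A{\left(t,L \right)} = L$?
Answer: $\frac{1}{6252} \approx 0.00015995$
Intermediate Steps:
$O = -6$
$s = 784$ ($s = \left(-35 + 7\right)^{2} = \left(-28\right)^{2} = 784$)
$\frac{1}{s + 5468} = \frac{1}{784 + 5468} = \frac{1}{6252}$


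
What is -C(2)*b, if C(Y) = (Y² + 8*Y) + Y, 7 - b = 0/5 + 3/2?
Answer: -121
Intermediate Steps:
b = 11/2 (b = 7 - (0/5 + 3/2) = 7 - (0*(⅕) + 3*(½)) = 7 - (0 + 3/2) = 7 - 1*3/2 = 7 - 3/2 = 11/2 ≈ 5.5000)
C(Y) = Y² + 9*Y
-C(2)*b = -2*(9 + 2)*11/2 = -2*11*11/2 = -22*11/2 = -1*121 = -121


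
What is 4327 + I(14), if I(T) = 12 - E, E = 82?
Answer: 4257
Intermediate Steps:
I(T) = -70 (I(T) = 12 - 1*82 = 12 - 82 = -70)
4327 + I(14) = 4327 - 70 = 4257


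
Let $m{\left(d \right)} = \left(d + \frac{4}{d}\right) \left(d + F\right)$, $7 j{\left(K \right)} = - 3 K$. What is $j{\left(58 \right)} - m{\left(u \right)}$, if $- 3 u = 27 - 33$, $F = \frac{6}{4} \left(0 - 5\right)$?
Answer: $- \frac{20}{7} \approx -2.8571$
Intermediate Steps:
$j{\left(K \right)} = - \frac{3 K}{7}$ ($j{\left(K \right)} = \frac{\left(-3\right) K}{7} = - \frac{3 K}{7}$)
$F = - \frac{15}{2}$ ($F = 6 \cdot \frac{1}{4} \left(-5\right) = \frac{3}{2} \left(-5\right) = - \frac{15}{2} \approx -7.5$)
$u = 2$ ($u = - \frac{27 - 33}{3} = \left(- \frac{1}{3}\right) \left(-6\right) = 2$)
$m{\left(d \right)} = \left(- \frac{15}{2} + d\right) \left(d + \frac{4}{d}\right)$ ($m{\left(d \right)} = \left(d + \frac{4}{d}\right) \left(d - \frac{15}{2}\right) = \left(d + \frac{4}{d}\right) \left(- \frac{15}{2} + d\right) = \left(- \frac{15}{2} + d\right) \left(d + \frac{4}{d}\right)$)
$j{\left(58 \right)} - m{\left(u \right)} = \left(- \frac{3}{7}\right) 58 - \left(4 + 2^{2} - \frac{30}{2} - 15\right) = - \frac{174}{7} - \left(4 + 4 - 15 - 15\right) = - \frac{174}{7} - -22 = - \frac{174}{7} + 22 = - \frac{20}{7}$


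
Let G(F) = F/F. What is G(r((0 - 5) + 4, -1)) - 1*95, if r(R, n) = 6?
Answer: -94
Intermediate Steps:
G(F) = 1
G(r((0 - 5) + 4, -1)) - 1*95 = 1 - 1*95 = 1 - 95 = -94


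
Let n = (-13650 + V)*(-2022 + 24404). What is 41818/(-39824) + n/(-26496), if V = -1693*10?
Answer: 212938224029/8243568 ≈ 25831.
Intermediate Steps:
V = -16930
n = -684441560 (n = (-13650 - 16930)*(-2022 + 24404) = -30580*22382 = -684441560)
41818/(-39824) + n/(-26496) = 41818/(-39824) - 684441560/(-26496) = 41818*(-1/39824) - 684441560*(-1/26496) = -20909/19912 + 85555195/3312 = 212938224029/8243568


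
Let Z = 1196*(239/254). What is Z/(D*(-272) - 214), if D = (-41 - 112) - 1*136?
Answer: 71461/4978019 ≈ 0.014355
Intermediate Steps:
D = -289 (D = -153 - 136 = -289)
Z = 142922/127 (Z = 1196*(239*(1/254)) = 1196*(239/254) = 142922/127 ≈ 1125.4)
Z/(D*(-272) - 214) = 142922/(127*(-289*(-272) - 214)) = 142922/(127*(78608 - 214)) = (142922/127)/78394 = (142922/127)*(1/78394) = 71461/4978019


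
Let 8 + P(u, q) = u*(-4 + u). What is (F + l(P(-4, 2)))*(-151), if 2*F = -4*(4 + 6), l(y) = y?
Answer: -604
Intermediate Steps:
P(u, q) = -8 + u*(-4 + u)
F = -20 (F = (-4*(4 + 6))/2 = (-4*10)/2 = (1/2)*(-40) = -20)
(F + l(P(-4, 2)))*(-151) = (-20 + (-8 + (-4)**2 - 4*(-4)))*(-151) = (-20 + (-8 + 16 + 16))*(-151) = (-20 + 24)*(-151) = 4*(-151) = -604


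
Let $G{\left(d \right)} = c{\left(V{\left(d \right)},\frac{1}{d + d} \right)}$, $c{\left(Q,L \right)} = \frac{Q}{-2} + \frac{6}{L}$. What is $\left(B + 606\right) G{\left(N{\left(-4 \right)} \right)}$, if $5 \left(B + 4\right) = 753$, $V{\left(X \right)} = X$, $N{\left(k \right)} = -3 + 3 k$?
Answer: $- \frac{259647}{2} \approx -1.2982 \cdot 10^{5}$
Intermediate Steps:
$c{\left(Q,L \right)} = \frac{6}{L} - \frac{Q}{2}$ ($c{\left(Q,L \right)} = Q \left(- \frac{1}{2}\right) + \frac{6}{L} = - \frac{Q}{2} + \frac{6}{L} = \frac{6}{L} - \frac{Q}{2}$)
$G{\left(d \right)} = \frac{23 d}{2}$ ($G{\left(d \right)} = \frac{6}{\frac{1}{d + d}} - \frac{d}{2} = \frac{6}{\frac{1}{2 d}} - \frac{d}{2} = \frac{6}{\frac{1}{2} \frac{1}{d}} - \frac{d}{2} = 6 \cdot 2 d - \frac{d}{2} = 12 d - \frac{d}{2} = \frac{23 d}{2}$)
$B = \frac{733}{5}$ ($B = -4 + \frac{1}{5} \cdot 753 = -4 + \frac{753}{5} = \frac{733}{5} \approx 146.6$)
$\left(B + 606\right) G{\left(N{\left(-4 \right)} \right)} = \left(\frac{733}{5} + 606\right) \frac{23 \left(-3 + 3 \left(-4\right)\right)}{2} = \frac{3763 \frac{23 \left(-3 - 12\right)}{2}}{5} = \frac{3763 \cdot \frac{23}{2} \left(-15\right)}{5} = \frac{3763}{5} \left(- \frac{345}{2}\right) = - \frac{259647}{2}$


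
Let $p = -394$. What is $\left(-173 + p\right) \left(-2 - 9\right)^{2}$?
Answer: $-68607$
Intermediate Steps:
$\left(-173 + p\right) \left(-2 - 9\right)^{2} = \left(-173 - 394\right) \left(-2 - 9\right)^{2} = - 567 \left(-2 - 9\right)^{2} = - 567 \left(-11\right)^{2} = \left(-567\right) 121 = -68607$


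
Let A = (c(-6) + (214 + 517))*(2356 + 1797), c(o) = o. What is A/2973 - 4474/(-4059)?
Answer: 4078215259/4022469 ≈ 1013.9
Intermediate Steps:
A = 3010925 (A = (-6 + (214 + 517))*(2356 + 1797) = (-6 + 731)*4153 = 725*4153 = 3010925)
A/2973 - 4474/(-4059) = 3010925/2973 - 4474/(-4059) = 3010925*(1/2973) - 4474*(-1/4059) = 3010925/2973 + 4474/4059 = 4078215259/4022469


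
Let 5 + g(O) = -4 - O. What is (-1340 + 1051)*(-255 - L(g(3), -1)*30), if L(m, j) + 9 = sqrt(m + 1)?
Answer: -4335 + 8670*I*sqrt(11) ≈ -4335.0 + 28755.0*I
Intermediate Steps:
g(O) = -9 - O (g(O) = -5 + (-4 - O) = -9 - O)
L(m, j) = -9 + sqrt(1 + m) (L(m, j) = -9 + sqrt(m + 1) = -9 + sqrt(1 + m))
(-1340 + 1051)*(-255 - L(g(3), -1)*30) = (-1340 + 1051)*(-255 - (-9 + sqrt(1 + (-9 - 1*3)))*30) = -289*(-255 - (-9 + sqrt(1 + (-9 - 3)))*30) = -289*(-255 - (-9 + sqrt(1 - 12))*30) = -289*(-255 - (-9 + sqrt(-11))*30) = -289*(-255 - (-9 + I*sqrt(11))*30) = -289*(-255 - (-270 + 30*I*sqrt(11))) = -289*(-255 + (270 - 30*I*sqrt(11))) = -289*(15 - 30*I*sqrt(11)) = -4335 + 8670*I*sqrt(11)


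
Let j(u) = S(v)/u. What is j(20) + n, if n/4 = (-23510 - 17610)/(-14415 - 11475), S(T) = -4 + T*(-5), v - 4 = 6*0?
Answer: 66706/12945 ≈ 5.1530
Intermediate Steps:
v = 4 (v = 4 + 6*0 = 4 + 0 = 4)
S(T) = -4 - 5*T
j(u) = -24/u (j(u) = (-4 - 5*4)/u = (-4 - 20)/u = -24/u)
n = 16448/2589 (n = 4*((-23510 - 17610)/(-14415 - 11475)) = 4*(-41120/(-25890)) = 4*(-41120*(-1/25890)) = 4*(4112/2589) = 16448/2589 ≈ 6.3530)
j(20) + n = -24/20 + 16448/2589 = -24*1/20 + 16448/2589 = -6/5 + 16448/2589 = 66706/12945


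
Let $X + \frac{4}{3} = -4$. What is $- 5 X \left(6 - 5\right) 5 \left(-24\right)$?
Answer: $-3200$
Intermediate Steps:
$X = - \frac{16}{3}$ ($X = - \frac{4}{3} - 4 = - \frac{16}{3} \approx -5.3333$)
$- 5 X \left(6 - 5\right) 5 \left(-24\right) = \left(-5\right) \left(- \frac{16}{3}\right) \left(6 - 5\right) 5 \left(-24\right) = \frac{80 \left(6 - 5\right)}{3} \cdot 5 \left(-24\right) = \frac{80}{3} \cdot 1 \cdot 5 \left(-24\right) = \frac{80}{3} \cdot 5 \left(-24\right) = \frac{400}{3} \left(-24\right) = -3200$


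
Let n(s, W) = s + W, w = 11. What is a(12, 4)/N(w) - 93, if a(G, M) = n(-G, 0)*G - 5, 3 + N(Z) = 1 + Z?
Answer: -986/9 ≈ -109.56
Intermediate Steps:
n(s, W) = W + s
N(Z) = -2 + Z (N(Z) = -3 + (1 + Z) = -2 + Z)
a(G, M) = -5 - G² (a(G, M) = (0 - G)*G - 5 = (-G)*G - 5 = -G² - 5 = -5 - G²)
a(12, 4)/N(w) - 93 = (-5 - 1*12²)/(-2 + 11) - 93 = (-5 - 1*144)/9 - 93 = (-5 - 144)*(⅑) - 93 = -149*⅑ - 93 = -149/9 - 93 = -986/9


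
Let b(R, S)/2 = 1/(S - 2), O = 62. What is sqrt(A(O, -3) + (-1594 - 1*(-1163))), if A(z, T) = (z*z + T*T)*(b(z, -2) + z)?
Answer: sqrt(946114)/2 ≈ 486.34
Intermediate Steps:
b(R, S) = 2/(-2 + S) (b(R, S) = 2/(S - 2) = 2/(-2 + S))
A(z, T) = (-1/2 + z)*(T**2 + z**2) (A(z, T) = (z*z + T*T)*(2/(-2 - 2) + z) = (z**2 + T**2)*(2/(-4) + z) = (T**2 + z**2)*(2*(-1/4) + z) = (T**2 + z**2)*(-1/2 + z) = (-1/2 + z)*(T**2 + z**2))
sqrt(A(O, -3) + (-1594 - 1*(-1163))) = sqrt((62**3 - 1/2*(-3)**2 - 1/2*62**2 + 62*(-3)**2) + (-1594 - 1*(-1163))) = sqrt((238328 - 1/2*9 - 1/2*3844 + 62*9) + (-1594 + 1163)) = sqrt((238328 - 9/2 - 1922 + 558) - 431) = sqrt(473919/2 - 431) = sqrt(473057/2) = sqrt(946114)/2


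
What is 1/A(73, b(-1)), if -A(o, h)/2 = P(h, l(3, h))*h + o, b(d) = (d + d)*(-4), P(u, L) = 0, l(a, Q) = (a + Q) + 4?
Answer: -1/146 ≈ -0.0068493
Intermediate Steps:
l(a, Q) = 4 + Q + a (l(a, Q) = (Q + a) + 4 = 4 + Q + a)
b(d) = -8*d (b(d) = (2*d)*(-4) = -8*d)
A(o, h) = -2*o (A(o, h) = -2*(0*h + o) = -2*(0 + o) = -2*o)
1/A(73, b(-1)) = 1/(-2*73) = 1/(-146) = -1/146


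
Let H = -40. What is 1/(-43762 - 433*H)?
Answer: -1/26442 ≈ -3.7819e-5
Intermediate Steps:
1/(-43762 - 433*H) = 1/(-43762 - 433*(-40)) = 1/(-43762 + 17320) = 1/(-26442) = -1/26442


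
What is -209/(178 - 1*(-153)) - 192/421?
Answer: -151541/139351 ≈ -1.0875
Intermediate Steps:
-209/(178 - 1*(-153)) - 192/421 = -209/(178 + 153) - 192*1/421 = -209/331 - 192/421 = -151541/139351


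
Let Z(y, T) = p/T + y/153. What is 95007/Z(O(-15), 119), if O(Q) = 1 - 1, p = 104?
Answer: 11305833/104 ≈ 1.0871e+5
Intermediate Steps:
O(Q) = 0
Z(y, T) = 104/T + y/153
95007/Z(O(-15), 119) = 95007/(104/119 + (1/153)*0) = 95007/(104*(1/119) + 0) = 95007/(104/119 + 0) = 95007/(104/119) = 95007*(119/104) = 11305833/104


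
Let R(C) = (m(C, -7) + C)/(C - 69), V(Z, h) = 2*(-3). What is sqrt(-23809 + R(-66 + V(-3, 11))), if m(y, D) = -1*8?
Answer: I*sqrt(473335449)/141 ≈ 154.3*I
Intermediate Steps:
m(y, D) = -8
V(Z, h) = -6
R(C) = (-8 + C)/(-69 + C) (R(C) = (-8 + C)/(C - 69) = (-8 + C)/(-69 + C))
sqrt(-23809 + R(-66 + V(-3, 11))) = sqrt(-23809 + (-8 + (-66 - 6))/(-69 + (-66 - 6))) = sqrt(-23809 + (-8 - 72)/(-69 - 72)) = sqrt(-23809 - 80/(-141)) = sqrt(-23809 - 1/141*(-80)) = sqrt(-23809 + 80/141) = sqrt(-3356989/141) = I*sqrt(473335449)/141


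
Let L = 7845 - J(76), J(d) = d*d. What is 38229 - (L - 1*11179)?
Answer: 47339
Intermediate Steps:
J(d) = d**2
L = 2069 (L = 7845 - 1*76**2 = 7845 - 1*5776 = 7845 - 5776 = 2069)
38229 - (L - 1*11179) = 38229 - (2069 - 1*11179) = 38229 - (2069 - 11179) = 38229 - 1*(-9110) = 38229 + 9110 = 47339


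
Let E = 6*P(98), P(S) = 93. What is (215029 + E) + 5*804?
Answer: 219607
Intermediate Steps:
E = 558 (E = 6*93 = 558)
(215029 + E) + 5*804 = (215029 + 558) + 5*804 = 215587 + 4020 = 219607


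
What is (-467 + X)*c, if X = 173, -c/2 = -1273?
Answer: -748524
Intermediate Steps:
c = 2546 (c = -2*(-1273) = 2546)
(-467 + X)*c = (-467 + 173)*2546 = -294*2546 = -748524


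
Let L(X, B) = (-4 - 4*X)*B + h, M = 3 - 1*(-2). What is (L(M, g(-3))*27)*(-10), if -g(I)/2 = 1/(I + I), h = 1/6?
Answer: 2115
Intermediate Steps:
h = ⅙ ≈ 0.16667
M = 5 (M = 3 + 2 = 5)
g(I) = -1/I (g(I) = -2/(I + I) = -2*1/(2*I) = -1/I)
L(X, B) = ⅙ + B*(-4 - 4*X) (L(X, B) = (-4 - 4*X)*B + ⅙ = B*(-4 - 4*X) + ⅙ = ⅙ + B*(-4 - 4*X))
(L(M, g(-3))*27)*(-10) = ((⅙ - (-4)/(-3) - 4*(-1/(-3))*5)*27)*(-10) = ((⅙ - (-4)*(-1)/3 - 4*(-1*(-⅓))*5)*27)*(-10) = ((⅙ - 4*⅓ - 4*⅓*5)*27)*(-10) = ((⅙ - 4/3 - 20/3)*27)*(-10) = -47/6*27*(-10) = -423/2*(-10) = 2115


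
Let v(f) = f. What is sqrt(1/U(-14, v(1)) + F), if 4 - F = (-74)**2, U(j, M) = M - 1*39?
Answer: I*sqrt(7901606)/38 ≈ 73.973*I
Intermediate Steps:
U(j, M) = -39 + M (U(j, M) = M - 39 = -39 + M)
F = -5472 (F = 4 - 1*(-74)**2 = 4 - 1*5476 = 4 - 5476 = -5472)
sqrt(1/U(-14, v(1)) + F) = sqrt(1/(-39 + 1) - 5472) = sqrt(1/(-38) - 5472) = sqrt(-1/38 - 5472) = sqrt(-207937/38) = I*sqrt(7901606)/38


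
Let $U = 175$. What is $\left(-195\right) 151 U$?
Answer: $-5152875$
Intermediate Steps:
$\left(-195\right) 151 U = \left(-195\right) 151 \cdot 175 = \left(-29445\right) 175 = -5152875$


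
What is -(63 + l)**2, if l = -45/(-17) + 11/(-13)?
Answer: -205091041/48841 ≈ -4199.2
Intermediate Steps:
l = 398/221 (l = -45*(-1/17) + 11*(-1/13) = 45/17 - 11/13 = 398/221 ≈ 1.8009)
-(63 + l)**2 = -(63 + 398/221)**2 = -(14321/221)**2 = -1*205091041/48841 = -205091041/48841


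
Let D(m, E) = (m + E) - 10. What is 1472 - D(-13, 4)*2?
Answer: 1510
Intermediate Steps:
D(m, E) = -10 + E + m (D(m, E) = (E + m) - 10 = -10 + E + m)
1472 - D(-13, 4)*2 = 1472 - (-10 + 4 - 13)*2 = 1472 - (-19)*2 = 1472 - 1*(-38) = 1472 + 38 = 1510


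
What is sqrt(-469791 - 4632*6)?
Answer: 9*I*sqrt(6143) ≈ 705.4*I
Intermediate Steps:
sqrt(-469791 - 4632*6) = sqrt(-469791 - 1544*18) = sqrt(-469791 - 27792) = sqrt(-497583) = 9*I*sqrt(6143)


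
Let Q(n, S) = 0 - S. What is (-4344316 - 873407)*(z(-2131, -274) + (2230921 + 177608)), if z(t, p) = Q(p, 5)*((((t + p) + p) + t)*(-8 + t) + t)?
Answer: 255792431404818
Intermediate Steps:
Q(n, S) = -S
z(t, p) = -5*t - 5*(-8 + t)*(2*p + 2*t) (z(t, p) = (-1*5)*((((t + p) + p) + t)*(-8 + t) + t) = -5*((((p + t) + p) + t)*(-8 + t) + t) = -5*(((t + 2*p) + t)*(-8 + t) + t) = -5*((2*p + 2*t)*(-8 + t) + t) = -5*((-8 + t)*(2*p + 2*t) + t) = -5*(t + (-8 + t)*(2*p + 2*t)) = -5*t - 5*(-8 + t)*(2*p + 2*t))
(-4344316 - 873407)*(z(-2131, -274) + (2230921 + 177608)) = (-4344316 - 873407)*((-10*(-2131)² + 75*(-2131) + 80*(-274) - 10*(-274)*(-2131)) + (2230921 + 177608)) = -5217723*((-10*4541161 - 159825 - 21920 - 5838940) + 2408529) = -5217723*((-45411610 - 159825 - 21920 - 5838940) + 2408529) = -5217723*(-51432295 + 2408529) = -5217723*(-49023766) = 255792431404818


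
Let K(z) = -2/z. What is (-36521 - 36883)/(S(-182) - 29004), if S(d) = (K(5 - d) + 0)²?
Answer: 641716119/253560218 ≈ 2.5308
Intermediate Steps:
S(d) = 4/(5 - d)² (S(d) = (-2/(5 - d) + 0)² = (-2/(5 - d))² = 4/(5 - d)²)
(-36521 - 36883)/(S(-182) - 29004) = (-36521 - 36883)/(4/(-5 - 182)² - 29004) = -73404/(4/(-187)² - 29004) = -73404/(4*(1/34969) - 29004) = -73404/(4/34969 - 29004) = -73404/(-1014240872/34969) = -73404*(-34969/1014240872) = 641716119/253560218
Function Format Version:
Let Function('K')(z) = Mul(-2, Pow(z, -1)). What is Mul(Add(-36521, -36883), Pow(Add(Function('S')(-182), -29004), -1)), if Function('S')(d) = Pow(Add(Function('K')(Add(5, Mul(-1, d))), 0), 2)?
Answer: Rational(641716119, 253560218) ≈ 2.5308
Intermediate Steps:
Function('S')(d) = Mul(4, Pow(Add(5, Mul(-1, d)), -2)) (Function('S')(d) = Pow(Add(Mul(-2, Pow(Add(5, Mul(-1, d)), -1)), 0), 2) = Pow(Mul(-2, Pow(Add(5, Mul(-1, d)), -1)), 2) = Mul(4, Pow(Add(5, Mul(-1, d)), -2)))
Mul(Add(-36521, -36883), Pow(Add(Function('S')(-182), -29004), -1)) = Mul(Add(-36521, -36883), Pow(Add(Mul(4, Pow(Add(-5, -182), -2)), -29004), -1)) = Mul(-73404, Pow(Add(Mul(4, Pow(-187, -2)), -29004), -1)) = Mul(-73404, Pow(Add(Mul(4, Rational(1, 34969)), -29004), -1)) = Mul(-73404, Pow(Add(Rational(4, 34969), -29004), -1)) = Mul(-73404, Pow(Rational(-1014240872, 34969), -1)) = Mul(-73404, Rational(-34969, 1014240872)) = Rational(641716119, 253560218)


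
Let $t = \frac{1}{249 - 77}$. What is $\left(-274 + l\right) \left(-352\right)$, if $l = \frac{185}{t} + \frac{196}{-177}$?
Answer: $- \frac{1965372992}{177} \approx -1.1104 \cdot 10^{7}$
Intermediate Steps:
$t = \frac{1}{172} \approx 0.005814$
$l = \frac{5631944}{177}$ ($l = 185 \frac{1}{\frac{1}{172}} + \frac{196}{-177} = 185 \cdot 172 + 196 \left(- \frac{1}{177}\right) = 31820 - \frac{196}{177} = \frac{5631944}{177} \approx 31819.0$)
$\left(-274 + l\right) \left(-352\right) = \left(-274 + \frac{5631944}{177}\right) \left(-352\right) = \frac{5583446}{177} \left(-352\right) = - \frac{1965372992}{177}$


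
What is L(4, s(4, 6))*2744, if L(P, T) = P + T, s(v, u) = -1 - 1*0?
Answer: 8232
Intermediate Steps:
s(v, u) = -1 (s(v, u) = -1 + 0 = -1)
L(4, s(4, 6))*2744 = (4 - 1)*2744 = 3*2744 = 8232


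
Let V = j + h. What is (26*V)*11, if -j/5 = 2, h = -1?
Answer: -3146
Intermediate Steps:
j = -10 (j = -5*2 = -10)
V = -11 (V = -10 - 1 = -11)
(26*V)*11 = (26*(-11))*11 = -286*11 = -3146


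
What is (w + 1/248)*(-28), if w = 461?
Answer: -800303/62 ≈ -12908.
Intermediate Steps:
(w + 1/248)*(-28) = (461 + 1/248)*(-28) = (114329/248)*(-28) = -800303/62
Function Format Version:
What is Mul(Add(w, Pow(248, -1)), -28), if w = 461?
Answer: Rational(-800303, 62) ≈ -12908.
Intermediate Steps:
Mul(Add(w, Pow(248, -1)), -28) = Mul(Add(461, Pow(248, -1)), -28) = Mul(Add(461, Rational(1, 248)), -28) = Mul(Rational(114329, 248), -28) = Rational(-800303, 62)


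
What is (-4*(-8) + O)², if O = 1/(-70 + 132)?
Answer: 3940225/3844 ≈ 1025.0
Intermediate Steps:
O = 1/62 ≈ 0.016129
(-4*(-8) + O)² = (-4*(-8) + 1/62)² = (32 + 1/62)² = (1985/62)² = 3940225/3844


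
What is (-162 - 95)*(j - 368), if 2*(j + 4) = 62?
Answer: 87637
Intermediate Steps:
j = 27 (j = -4 + (½)*62 = -4 + 31 = 27)
(-162 - 95)*(j - 368) = (-162 - 95)*(27 - 368) = -257*(-341) = 87637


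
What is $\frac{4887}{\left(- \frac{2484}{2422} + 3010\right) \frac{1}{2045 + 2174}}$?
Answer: $\frac{24968704383}{3643868} \approx 6852.3$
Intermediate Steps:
$\frac{4887}{\left(- \frac{2484}{2422} + 3010\right) \frac{1}{2045 + 2174}} = \frac{4887}{\left(\left(-2484\right) \frac{1}{2422} + 3010\right) \frac{1}{4219}} = \frac{4887}{\left(- \frac{1242}{1211} + 3010\right) \frac{1}{4219}} = \frac{4887}{\frac{3643868}{1211} \cdot \frac{1}{4219}} = \frac{4887}{\frac{3643868}{5109209}} = 4887 \cdot \frac{5109209}{3643868} = \frac{24968704383}{3643868}$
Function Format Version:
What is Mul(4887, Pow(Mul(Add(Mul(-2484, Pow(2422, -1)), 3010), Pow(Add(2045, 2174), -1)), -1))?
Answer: Rational(24968704383, 3643868) ≈ 6852.3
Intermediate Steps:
Mul(4887, Pow(Mul(Add(Mul(-2484, Pow(2422, -1)), 3010), Pow(Add(2045, 2174), -1)), -1)) = Mul(4887, Pow(Mul(Add(Mul(-2484, Rational(1, 2422)), 3010), Pow(4219, -1)), -1)) = Mul(4887, Pow(Mul(Add(Rational(-1242, 1211), 3010), Rational(1, 4219)), -1)) = Mul(4887, Pow(Mul(Rational(3643868, 1211), Rational(1, 4219)), -1)) = Mul(4887, Pow(Rational(3643868, 5109209), -1)) = Mul(4887, Rational(5109209, 3643868)) = Rational(24968704383, 3643868)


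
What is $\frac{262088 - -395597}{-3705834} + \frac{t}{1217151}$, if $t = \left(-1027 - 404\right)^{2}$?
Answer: $\frac{754240042471}{501173284326} \approx 1.5049$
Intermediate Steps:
$t = 2047761$ ($t = \left(-1431\right)^{2} = 2047761$)
$\frac{262088 - -395597}{-3705834} + \frac{t}{1217151} = \frac{262088 - -395597}{-3705834} + \frac{2047761}{1217151} = \left(262088 + 395597\right) \left(- \frac{1}{3705834}\right) + 2047761 \cdot \frac{1}{1217151} = 657685 \left(- \frac{1}{3705834}\right) + \frac{227529}{135239} = - \frac{657685}{3705834} + \frac{227529}{135239} = \frac{754240042471}{501173284326}$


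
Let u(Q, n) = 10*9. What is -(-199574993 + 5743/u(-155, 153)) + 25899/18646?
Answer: 83728668499988/419535 ≈ 1.9958e+8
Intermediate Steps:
u(Q, n) = 90
-(-199574993 + 5743/u(-155, 153)) + 25899/18646 = -5743/(1/(-34751 + 1/90)) + 25899/18646 = -5743/(1/(-34751 + 1/90)) + 25899*(1/18646) = -5743/(1/(-3127589/90)) + 25899/18646 = -5743/(-90/3127589) + 25899/18646 = -5743*(-3127589/90) + 25899/18646 = 17961743627/90 + 25899/18646 = 83728668499988/419535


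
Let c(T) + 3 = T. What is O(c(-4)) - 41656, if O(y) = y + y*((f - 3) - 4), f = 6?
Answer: -41656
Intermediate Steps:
c(T) = -3 + T
O(y) = 0 (O(y) = y + y*((6 - 3) - 4) = y + y*(3 - 4) = y + y*(-1) = y - y = 0)
O(c(-4)) - 41656 = 0 - 41656 = -41656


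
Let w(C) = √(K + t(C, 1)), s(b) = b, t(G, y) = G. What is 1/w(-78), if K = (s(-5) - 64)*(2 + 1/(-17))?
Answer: -I*√61251/3603 ≈ -0.06869*I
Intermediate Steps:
K = -2277/17 (K = (-5 - 64)*(2 + 1/(-17)) = -69*(2 - 1/17) = -69*33/17 = -2277/17 ≈ -133.94)
w(C) = √(-2277/17 + C)
1/w(-78) = 1/(√(-38709 + 289*(-78))/17) = 1/(√(-38709 - 22542)/17) = 1/(√(-61251)/17) = 1/((I*√61251)/17) = 1/(I*√61251/17) = -I*√61251/3603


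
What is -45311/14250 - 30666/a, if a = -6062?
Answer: 81157609/43191750 ≈ 1.8790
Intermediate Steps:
-45311/14250 - 30666/a = -45311/14250 - 30666/(-6062) = -45311*1/14250 - 30666*(-1/6062) = -45311/14250 + 15333/3031 = 81157609/43191750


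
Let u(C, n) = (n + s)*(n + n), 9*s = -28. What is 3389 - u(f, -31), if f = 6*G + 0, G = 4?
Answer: 11467/9 ≈ 1274.1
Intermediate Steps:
f = 24 (f = 6*4 + 0 = 24 + 0 = 24)
s = -28/9 (s = (1/9)*(-28) = -28/9 ≈ -3.1111)
u(C, n) = 2*n*(-28/9 + n) (u(C, n) = (n - 28/9)*(n + n) = (-28/9 + n)*(2*n) = 2*n*(-28/9 + n))
3389 - u(f, -31) = 3389 - 2*(-31)*(-28 + 9*(-31))/9 = 3389 - 2*(-31)*(-28 - 279)/9 = 3389 - 2*(-31)*(-307)/9 = 3389 - 1*19034/9 = 3389 - 19034/9 = 11467/9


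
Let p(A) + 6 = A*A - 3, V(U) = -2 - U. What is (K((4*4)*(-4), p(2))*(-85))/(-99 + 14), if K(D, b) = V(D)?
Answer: 62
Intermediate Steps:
p(A) = -9 + A**2 (p(A) = -6 + (A*A - 3) = -6 + (A**2 - 3) = -6 + (-3 + A**2) = -9 + A**2)
K(D, b) = -2 - D
(K((4*4)*(-4), p(2))*(-85))/(-99 + 14) = ((-2 - 4*4*(-4))*(-85))/(-99 + 14) = ((-2 - 16*(-4))*(-85))/(-85) = ((-2 - 1*(-64))*(-85))*(-1/85) = ((-2 + 64)*(-85))*(-1/85) = (62*(-85))*(-1/85) = -5270*(-1/85) = 62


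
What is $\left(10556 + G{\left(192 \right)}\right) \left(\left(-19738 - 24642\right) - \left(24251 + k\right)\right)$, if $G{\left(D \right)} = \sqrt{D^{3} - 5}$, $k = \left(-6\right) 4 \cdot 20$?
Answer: $-719401956 - 68151 \sqrt{7077883} \approx -9.0071 \cdot 10^{8}$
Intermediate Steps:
$k = -480$ ($k = \left(-24\right) 20 = -480$)
$G{\left(D \right)} = \sqrt{-5 + D^{3}}$
$\left(10556 + G{\left(192 \right)}\right) \left(\left(-19738 - 24642\right) - \left(24251 + k\right)\right) = \left(10556 + \sqrt{-5 + 192^{3}}\right) \left(\left(-19738 - 24642\right) - 23771\right) = \left(10556 + \sqrt{-5 + 7077888}\right) \left(\left(-19738 - 24642\right) + \left(-24251 + 480\right)\right) = \left(10556 + \sqrt{7077883}\right) \left(-44380 - 23771\right) = \left(10556 + \sqrt{7077883}\right) \left(-68151\right) = -719401956 - 68151 \sqrt{7077883}$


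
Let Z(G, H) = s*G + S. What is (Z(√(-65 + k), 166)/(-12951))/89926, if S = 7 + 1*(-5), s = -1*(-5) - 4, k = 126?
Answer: -1/582315813 - √61/1164631626 ≈ -8.4235e-9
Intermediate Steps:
s = 1 (s = 5 - 4 = 1)
S = 2 (S = 7 - 5 = 2)
Z(G, H) = 2 + G (Z(G, H) = 1*G + 2 = G + 2 = 2 + G)
(Z(√(-65 + k), 166)/(-12951))/89926 = ((2 + √(-65 + 126))/(-12951))/89926 = ((2 + √61)*(-1/12951))*(1/89926) = (-2/12951 - √61/12951)*(1/89926) = -1/582315813 - √61/1164631626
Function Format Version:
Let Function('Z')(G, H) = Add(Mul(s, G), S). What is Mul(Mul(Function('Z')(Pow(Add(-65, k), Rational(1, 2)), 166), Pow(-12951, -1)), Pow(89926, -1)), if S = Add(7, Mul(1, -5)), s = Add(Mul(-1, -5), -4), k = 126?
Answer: Add(Rational(-1, 582315813), Mul(Rational(-1, 1164631626), Pow(61, Rational(1, 2)))) ≈ -8.4235e-9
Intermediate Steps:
s = 1 (s = Add(5, -4) = 1)
S = 2 (S = Add(7, -5) = 2)
Function('Z')(G, H) = Add(2, G) (Function('Z')(G, H) = Add(Mul(1, G), 2) = Add(G, 2) = Add(2, G))
Mul(Mul(Function('Z')(Pow(Add(-65, k), Rational(1, 2)), 166), Pow(-12951, -1)), Pow(89926, -1)) = Mul(Mul(Add(2, Pow(Add(-65, 126), Rational(1, 2))), Pow(-12951, -1)), Pow(89926, -1)) = Mul(Mul(Add(2, Pow(61, Rational(1, 2))), Rational(-1, 12951)), Rational(1, 89926)) = Mul(Add(Rational(-2, 12951), Mul(Rational(-1, 12951), Pow(61, Rational(1, 2)))), Rational(1, 89926)) = Add(Rational(-1, 582315813), Mul(Rational(-1, 1164631626), Pow(61, Rational(1, 2))))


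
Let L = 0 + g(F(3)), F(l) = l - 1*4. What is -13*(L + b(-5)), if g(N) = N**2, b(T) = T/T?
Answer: -26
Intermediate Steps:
F(l) = -4 + l (F(l) = l - 4 = -4 + l)
b(T) = 1
L = 1 (L = 0 + (-4 + 3)**2 = 0 + (-1)**2 = 0 + 1 = 1)
-13*(L + b(-5)) = -13*(1 + 1) = -13*2 = -26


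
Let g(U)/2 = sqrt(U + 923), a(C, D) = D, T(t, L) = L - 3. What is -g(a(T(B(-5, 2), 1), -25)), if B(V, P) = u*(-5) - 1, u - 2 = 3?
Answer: -2*sqrt(898) ≈ -59.933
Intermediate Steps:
u = 5 (u = 2 + 3 = 5)
B(V, P) = -26 (B(V, P) = 5*(-5) - 1 = -25 - 1 = -26)
T(t, L) = -3 + L
g(U) = 2*sqrt(923 + U) (g(U) = 2*sqrt(U + 923) = 2*sqrt(923 + U))
-g(a(T(B(-5, 2), 1), -25)) = -2*sqrt(923 - 25) = -2*sqrt(898)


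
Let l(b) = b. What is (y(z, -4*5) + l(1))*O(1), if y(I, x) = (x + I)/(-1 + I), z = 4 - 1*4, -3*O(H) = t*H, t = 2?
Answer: -14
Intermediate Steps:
O(H) = -2*H/3
z = 0 (z = 4 - 4 = 0)
y(I, x) = (I + x)/(-1 + I)
(y(z, -4*5) + l(1))*O(1) = ((0 - 4*5)/(-1 + 0) + 1)*(-2/3*1) = ((0 - 20)/(-1) + 1)*(-2/3) = (-1*(-20) + 1)*(-2/3) = (20 + 1)*(-2/3) = 21*(-2/3) = -14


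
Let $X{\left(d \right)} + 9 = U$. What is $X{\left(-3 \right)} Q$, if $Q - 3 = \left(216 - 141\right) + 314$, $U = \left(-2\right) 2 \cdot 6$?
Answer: $-12936$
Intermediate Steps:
$U = -24$ ($U = \left(-4\right) 6 = -24$)
$X{\left(d \right)} = -33$ ($X{\left(d \right)} = -9 - 24 = -33$)
$Q = 392$ ($Q = 3 + \left(\left(216 - 141\right) + 314\right) = 3 + \left(75 + 314\right) = 3 + 389 = 392$)
$X{\left(-3 \right)} Q = \left(-33\right) 392 = -12936$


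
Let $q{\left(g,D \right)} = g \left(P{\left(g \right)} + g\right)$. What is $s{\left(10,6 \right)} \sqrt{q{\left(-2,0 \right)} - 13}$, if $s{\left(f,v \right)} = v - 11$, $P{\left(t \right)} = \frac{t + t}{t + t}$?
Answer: $- 5 i \sqrt{11} \approx - 16.583 i$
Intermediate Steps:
$P{\left(t \right)} = 1$ ($P{\left(t \right)} = \frac{2 t}{2 t} = 2 t \frac{1}{2 t} = 1$)
$s{\left(f,v \right)} = -11 + v$ ($s{\left(f,v \right)} = v - 11 = -11 + v$)
$q{\left(g,D \right)} = g \left(1 + g\right)$
$s{\left(10,6 \right)} \sqrt{q{\left(-2,0 \right)} - 13} = \left(-11 + 6\right) \sqrt{- 2 \left(1 - 2\right) - 13} = - 5 \sqrt{\left(-2\right) \left(-1\right) - 13} = - 5 \sqrt{2 - 13} = - 5 \sqrt{-11} = - 5 i \sqrt{11}$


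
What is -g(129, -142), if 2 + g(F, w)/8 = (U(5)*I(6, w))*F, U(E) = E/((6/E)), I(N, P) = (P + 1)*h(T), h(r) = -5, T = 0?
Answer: -3031484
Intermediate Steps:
I(N, P) = -5 - 5*P (I(N, P) = (P + 1)*(-5) = (1 + P)*(-5) = -5 - 5*P)
U(E) = E²/6 (U(E) = E*(E/6) = E²/6)
g(F, w) = -16 + 8*F*(-125/6 - 125*w/6) (g(F, w) = -16 + 8*((((⅙)*5²)*(-5 - 5*w))*F) = -16 + 8*((((⅙)*25)*(-5 - 5*w))*F) = -16 + 8*((25*(-5 - 5*w)/6)*F) = -16 + 8*((-125/6 - 125*w/6)*F) = -16 + 8*(F*(-125/6 - 125*w/6)) = -16 + 8*F*(-125/6 - 125*w/6))
-g(129, -142) = -(-16 + (500/3)*129*(-1 - 1*(-142))) = -(-16 + (500/3)*129*(-1 + 142)) = -(-16 + (500/3)*129*141) = -(-16 + 3031500) = -1*3031484 = -3031484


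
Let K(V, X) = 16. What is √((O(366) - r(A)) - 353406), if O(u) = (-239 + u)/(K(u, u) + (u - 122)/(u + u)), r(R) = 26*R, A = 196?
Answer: I*√17566217/7 ≈ 598.74*I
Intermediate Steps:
O(u) = (-239 + u)/(16 + (-122 + u)/(2*u)) (O(u) = (-239 + u)/(16 + (u - 122)/(u + u)) = (-239 + u)/(16 + (-122 + u)/((2*u))) = (-239 + u)/(16 + (-122 + u)*(1/(2*u))) = (-239 + u)/(16 + (-122 + u)/(2*u)))
√((O(366) - r(A)) - 353406) = √((2*366*(-239 + 366)/(-122 + 33*366) - 26*196) - 353406) = √((2*366*127/(-122 + 12078) - 1*5096) - 353406) = √((2*366*127/11956 - 5096) - 353406) = √((2*366*(1/11956)*127 - 5096) - 353406) = √((381/49 - 5096) - 353406) = √(-249323/49 - 353406) = √(-17566217/49) = I*√17566217/7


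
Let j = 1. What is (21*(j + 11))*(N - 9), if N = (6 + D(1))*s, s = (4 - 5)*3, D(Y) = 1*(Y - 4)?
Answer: -4536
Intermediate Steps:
D(Y) = -4 + Y (D(Y) = 1*(-4 + Y) = -4 + Y)
s = -3 (s = -1*3 = -3)
N = -9 (N = (6 + (-4 + 1))*(-3) = (6 - 3)*(-3) = 3*(-3) = -9)
(21*(j + 11))*(N - 9) = (21*(1 + 11))*(-9 - 9) = (21*12)*(-18) = 252*(-18) = -4536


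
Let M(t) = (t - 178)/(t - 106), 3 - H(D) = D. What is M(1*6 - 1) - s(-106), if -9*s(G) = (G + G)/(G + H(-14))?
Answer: 159985/80901 ≈ 1.9775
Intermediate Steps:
H(D) = 3 - D
s(G) = -2*G/(9*(17 + G)) (s(G) = -(G + G)/(9*(G + (3 - 1*(-14)))) = -2*G/(9*(G + (3 + 14))) = -2*G/(9*(G + 17)) = -2*G/(9*(17 + G)))
M(t) = (-178 + t)/(-106 + t)
M(1*6 - 1) - s(-106) = (-178 + (1*6 - 1))/(-106 + (1*6 - 1)) - (-2)*(-106)/(153 + 9*(-106)) = (-178 + (6 - 1))/(-106 + (6 - 1)) - (-2)*(-106)/(153 - 954) = (-178 + 5)/(-106 + 5) - (-2)*(-106)/(-801) = -173/(-101) - (-2)*(-106)*(-1)/801 = -1/101*(-173) - 1*(-212/801) = 173/101 + 212/801 = 159985/80901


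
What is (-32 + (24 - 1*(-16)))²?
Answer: 64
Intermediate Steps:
(-32 + (24 - 1*(-16)))² = (-32 + (24 + 16))² = (-32 + 40)² = 8² = 64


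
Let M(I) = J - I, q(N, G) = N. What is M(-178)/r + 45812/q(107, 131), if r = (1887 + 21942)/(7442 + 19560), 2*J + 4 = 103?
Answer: 134534641/196131 ≈ 685.94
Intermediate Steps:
J = 99/2 (J = -2 + (½)*103 = -2 + 103/2 = 99/2 ≈ 49.500)
r = 23829/27002 ≈ 0.88249
M(I) = 99/2 - I
M(-178)/r + 45812/q(107, 131) = (99/2 - 1*(-178))/(23829/27002) + 45812/107 = (99/2 + 178)*(27002/23829) + 45812*(1/107) = (455/2)*(27002/23829) + 45812/107 = 472535/1833 + 45812/107 = 134534641/196131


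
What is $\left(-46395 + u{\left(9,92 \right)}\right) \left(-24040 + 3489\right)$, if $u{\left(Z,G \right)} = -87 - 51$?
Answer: $956299683$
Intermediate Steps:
$u{\left(Z,G \right)} = -138$ ($u{\left(Z,G \right)} = -87 - 51 = -138$)
$\left(-46395 + u{\left(9,92 \right)}\right) \left(-24040 + 3489\right) = \left(-46395 - 138\right) \left(-24040 + 3489\right) = \left(-46533\right) \left(-20551\right) = 956299683$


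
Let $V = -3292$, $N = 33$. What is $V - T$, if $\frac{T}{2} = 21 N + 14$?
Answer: $-4706$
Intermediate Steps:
$T = 1414$ ($T = 2 \left(21 \cdot 33 + 14\right) = 2 \left(693 + 14\right) = 2 \cdot 707 = 1414$)
$V - T = -3292 - 1414 = -4706$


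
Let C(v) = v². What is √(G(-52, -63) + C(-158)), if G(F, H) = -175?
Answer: √24789 ≈ 157.45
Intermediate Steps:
√(G(-52, -63) + C(-158)) = √(-175 + (-158)²) = √(-175 + 24964) = √24789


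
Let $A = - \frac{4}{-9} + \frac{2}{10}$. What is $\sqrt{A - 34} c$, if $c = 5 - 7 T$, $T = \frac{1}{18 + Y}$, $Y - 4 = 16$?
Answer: $\frac{61 i \sqrt{7505}}{190} \approx 27.813 i$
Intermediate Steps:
$Y = 20$ ($Y = 4 + 16 = 20$)
$T = \frac{1}{38}$ ($T = \frac{1}{18 + 20} = \frac{1}{38} \approx 0.026316$)
$A = \frac{29}{45}$ ($A = \left(-4\right) \left(- \frac{1}{9}\right) + 2 \cdot \frac{1}{10} = \frac{4}{9} + \frac{1}{5} = \frac{29}{45} \approx 0.64444$)
$c = \frac{183}{38}$ ($c = 5 - \frac{7}{38} = \frac{183}{38} \approx 4.8158$)
$\sqrt{A - 34} c = \sqrt{\frac{29}{45} - 34} \cdot \frac{183}{38} = \sqrt{- \frac{1501}{45}} \cdot \frac{183}{38} = \frac{i \sqrt{7505}}{15} \cdot \frac{183}{38} = \frac{61 i \sqrt{7505}}{190}$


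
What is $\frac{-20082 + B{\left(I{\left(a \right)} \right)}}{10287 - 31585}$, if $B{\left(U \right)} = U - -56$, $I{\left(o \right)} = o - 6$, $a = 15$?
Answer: $\frac{20017}{21298} \approx 0.93985$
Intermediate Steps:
$I{\left(o \right)} = -6 + o$
$B{\left(U \right)} = 56 + U$ ($B{\left(U \right)} = U + 56 = 56 + U$)
$\frac{-20082 + B{\left(I{\left(a \right)} \right)}}{10287 - 31585} = \frac{-20082 + \left(56 + \left(-6 + 15\right)\right)}{10287 - 31585} = \frac{-20082 + \left(56 + 9\right)}{-21298} = \left(-20082 + 65\right) \left(- \frac{1}{21298}\right) = \left(-20017\right) \left(- \frac{1}{21298}\right) = \frac{20017}{21298}$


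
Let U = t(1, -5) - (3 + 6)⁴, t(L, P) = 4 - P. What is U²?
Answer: 42928704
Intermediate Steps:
U = -6552 (U = (4 - 1*(-5)) - (3 + 6)⁴ = (4 + 5) - 1*9⁴ = 9 - 1*6561 = 9 - 6561 = -6552)
U² = (-6552)² = 42928704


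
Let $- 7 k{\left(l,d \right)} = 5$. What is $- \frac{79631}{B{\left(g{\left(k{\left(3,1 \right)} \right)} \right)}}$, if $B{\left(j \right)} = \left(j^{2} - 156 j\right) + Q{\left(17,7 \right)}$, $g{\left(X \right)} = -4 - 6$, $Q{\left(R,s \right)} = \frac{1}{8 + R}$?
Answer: $- \frac{1990775}{41501} \approx -47.969$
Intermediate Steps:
$k{\left(l,d \right)} = - \frac{5}{7}$ ($k{\left(l,d \right)} = \left(- \frac{1}{7}\right) 5 = - \frac{5}{7}$)
$g{\left(X \right)} = -10$ ($g{\left(X \right)} = -4 - 6 = -10$)
$B{\left(j \right)} = \frac{1}{25} + j^{2} - 156 j$ ($B{\left(j \right)} = \left(j^{2} - 156 j\right) + \frac{1}{8 + 17} = \left(j^{2} - 156 j\right) + \frac{1}{25} = \frac{1}{25} + j^{2} - 156 j$)
$- \frac{79631}{B{\left(g{\left(k{\left(3,1 \right)} \right)} \right)}} = - \frac{79631}{\frac{1}{25} + \left(-10\right)^{2} - -1560} = - \frac{79631}{\frac{1}{25} + 100 + 1560} = - \frac{79631}{\frac{41501}{25}} = \left(-79631\right) \frac{25}{41501} = - \frac{1990775}{41501}$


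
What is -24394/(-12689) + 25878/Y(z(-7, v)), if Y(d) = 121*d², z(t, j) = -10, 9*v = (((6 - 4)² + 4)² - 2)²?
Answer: 311766671/76768450 ≈ 4.0611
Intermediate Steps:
v = 3844/9 (v = (((6 - 4)² + 4)² - 2)²/9 = ((2² + 4)² - 2)²/9 = ((4 + 4)² - 2)²/9 = (8² - 2)²/9 = (64 - 2)²/9 = (⅑)*62² = (⅑)*3844 = 3844/9 ≈ 427.11)
-24394/(-12689) + 25878/Y(z(-7, v)) = -24394/(-12689) + 25878/((121*(-10)²)) = -24394*(-1/12689) + 25878/((121*100)) = 24394/12689 + 25878/12100 = 24394/12689 + 25878*(1/12100) = 24394/12689 + 12939/6050 = 311766671/76768450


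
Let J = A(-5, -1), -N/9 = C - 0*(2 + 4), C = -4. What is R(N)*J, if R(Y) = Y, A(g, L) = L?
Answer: -36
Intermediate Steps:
N = 36 (N = -9*(-4 - 0*(2 + 4)) = -9*(-4 - 0*6) = -9*(-4 - 1*0) = -9*(-4 + 0) = -9*(-4) = 36)
J = -1
R(N)*J = 36*(-1) = -36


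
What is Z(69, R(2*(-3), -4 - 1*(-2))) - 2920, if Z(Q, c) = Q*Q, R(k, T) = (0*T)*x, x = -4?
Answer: 1841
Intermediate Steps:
R(k, T) = 0 (R(k, T) = (0*T)*(-4) = 0*(-4) = 0)
Z(Q, c) = Q²
Z(69, R(2*(-3), -4 - 1*(-2))) - 2920 = 69² - 2920 = 4761 - 2920 = 1841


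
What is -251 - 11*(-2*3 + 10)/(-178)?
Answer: -22317/89 ≈ -250.75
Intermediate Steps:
-251 - 11*(-2*3 + 10)/(-178) = -251 - 11*(-6 + 10)*(-1/178) = -251 - 11*4*(-1/178) = -251 - 44*(-1/178) = -251 + 22/89 = -22317/89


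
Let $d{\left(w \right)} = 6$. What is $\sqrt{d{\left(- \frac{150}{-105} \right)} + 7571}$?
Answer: $\sqrt{7577} \approx 87.046$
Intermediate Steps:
$\sqrt{d{\left(- \frac{150}{-105} \right)} + 7571} = \sqrt{6 + 7571} = \sqrt{7577}$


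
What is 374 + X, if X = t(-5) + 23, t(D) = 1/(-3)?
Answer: 1190/3 ≈ 396.67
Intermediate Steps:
t(D) = -⅓
X = 68/3 (X = -⅓ + 23 = 68/3 ≈ 22.667)
374 + X = 374 + 68/3 = 1190/3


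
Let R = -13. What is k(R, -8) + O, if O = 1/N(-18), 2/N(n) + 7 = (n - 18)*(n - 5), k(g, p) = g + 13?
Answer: 821/2 ≈ 410.50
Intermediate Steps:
k(g, p) = 13 + g
N(n) = 2/(-7 + (-18 + n)*(-5 + n)) (N(n) = 2/(-7 + (n - 18)*(n - 5)) = 2/(-7 + (-18 + n)*(-5 + n)))
O = 821/2 (O = 1/(2/(83 + (-18)**2 - 23*(-18))) = 1/(2/(83 + 324 + 414)) = 1/(2/821) = 821/2 ≈ 410.50)
k(R, -8) + O = (13 - 13) + 821/2 = 0 + 821/2 = 821/2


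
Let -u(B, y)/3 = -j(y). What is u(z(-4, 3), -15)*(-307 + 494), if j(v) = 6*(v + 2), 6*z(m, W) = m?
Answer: -43758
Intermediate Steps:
z(m, W) = m/6
j(v) = 12 + 6*v (j(v) = 6*(2 + v) = 12 + 6*v)
u(B, y) = 36 + 18*y (u(B, y) = -(-3)*(12 + 6*y) = -3*(-12 - 6*y) = 36 + 18*y)
u(z(-4, 3), -15)*(-307 + 494) = (36 + 18*(-15))*(-307 + 494) = (36 - 270)*187 = -234*187 = -43758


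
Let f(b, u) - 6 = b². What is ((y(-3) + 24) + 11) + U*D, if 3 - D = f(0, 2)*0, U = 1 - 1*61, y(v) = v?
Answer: -148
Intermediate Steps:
f(b, u) = 6 + b²
U = -60 (U = 1 - 61 = -60)
D = 3 (D = 3 - (6 + 0²)*0 = 3 - (6 + 0)*0 = 3 - 6*0 = 3 - 1*0 = 3 + 0 = 3)
((y(-3) + 24) + 11) + U*D = ((-3 + 24) + 11) - 60*3 = (21 + 11) - 180 = 32 - 180 = -148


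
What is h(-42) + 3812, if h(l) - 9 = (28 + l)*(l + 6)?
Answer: 4325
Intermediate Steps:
h(l) = 9 + (6 + l)*(28 + l) (h(l) = 9 + (28 + l)*(l + 6) = 9 + (28 + l)*(6 + l) = 9 + (6 + l)*(28 + l))
h(-42) + 3812 = (177 + (-42)² + 34*(-42)) + 3812 = (177 + 1764 - 1428) + 3812 = 513 + 3812 = 4325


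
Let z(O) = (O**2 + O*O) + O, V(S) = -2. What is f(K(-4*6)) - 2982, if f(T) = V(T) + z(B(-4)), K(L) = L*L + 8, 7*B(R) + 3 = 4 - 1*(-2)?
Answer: -146177/49 ≈ -2983.2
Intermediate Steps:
B(R) = 3/7 (B(R) = -3/7 + (4 - 1*(-2))/7 = -3/7 + (4 + 2)/7 = -3/7 + (1/7)*6 = -3/7 + 6/7 = 3/7)
z(O) = O + 2*O**2 (z(O) = (O**2 + O**2) + O = 2*O**2 + O = O + 2*O**2)
K(L) = 8 + L**2 (K(L) = L**2 + 8 = 8 + L**2)
f(T) = -59/49 (f(T) = -2 + 3*(1 + 2*(3/7))/7 = -2 + 3*(1 + 6/7)/7 = -2 + (3/7)*(13/7) = -2 + 39/49 = -59/49)
f(K(-4*6)) - 2982 = -59/49 - 2982 = -146177/49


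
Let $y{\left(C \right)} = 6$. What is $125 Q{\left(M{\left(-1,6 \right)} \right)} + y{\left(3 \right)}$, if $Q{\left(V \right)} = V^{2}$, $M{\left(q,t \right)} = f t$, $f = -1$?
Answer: $4506$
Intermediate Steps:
$M{\left(q,t \right)} = - t$
$125 Q{\left(M{\left(-1,6 \right)} \right)} + y{\left(3 \right)} = 125 \left(\left(-1\right) 6\right)^{2} + 6 = 125 \left(-6\right)^{2} + 6 = 125 \cdot 36 + 6 = 4500 + 6 = 4506$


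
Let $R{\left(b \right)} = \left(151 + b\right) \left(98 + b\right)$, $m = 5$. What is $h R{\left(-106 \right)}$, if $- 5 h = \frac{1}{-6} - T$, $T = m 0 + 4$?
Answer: $-300$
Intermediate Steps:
$T = 4$ ($T = 5 \cdot 0 + 4 = 0 + 4 = 4$)
$R{\left(b \right)} = \left(98 + b\right) \left(151 + b\right)$
$h = \frac{5}{6}$ ($h = - \frac{\frac{1}{-6} - 4}{5} = - \frac{- \frac{1}{6} - 4}{5} = \left(- \frac{1}{5}\right) \left(- \frac{25}{6}\right) = \frac{5}{6} \approx 0.83333$)
$h R{\left(-106 \right)} = \frac{5 \left(14798 + \left(-106\right)^{2} + 249 \left(-106\right)\right)}{6} = \frac{5 \left(14798 + 11236 - 26394\right)}{6} = \frac{5}{6} \left(-360\right) = -300$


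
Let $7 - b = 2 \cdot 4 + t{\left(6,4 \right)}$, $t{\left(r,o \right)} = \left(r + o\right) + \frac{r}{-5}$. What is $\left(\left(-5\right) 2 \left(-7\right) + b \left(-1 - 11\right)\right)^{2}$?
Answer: $\frac{879844}{25} \approx 35194.0$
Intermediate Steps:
$t{\left(r,o \right)} = o + \frac{4 r}{5}$ ($t{\left(r,o \right)} = \left(o + r\right) + r \left(- \frac{1}{5}\right) = \left(o + r\right) - \frac{r}{5} = o + \frac{4 r}{5}$)
$b = - \frac{49}{5}$ ($b = 7 - \left(2 \cdot 4 + \left(4 + \frac{4}{5} \cdot 6\right)\right) = 7 - \left(8 + \left(4 + \frac{24}{5}\right)\right) = 7 - \left(8 + \frac{44}{5}\right) = 7 - \frac{84}{5} = - \frac{49}{5} \approx -9.8$)
$\left(\left(-5\right) 2 \left(-7\right) + b \left(-1 - 11\right)\right)^{2} = \left(\left(-5\right) 2 \left(-7\right) - \frac{49 \left(-1 - 11\right)}{5}\right)^{2} = \left(\left(-10\right) \left(-7\right) - - \frac{588}{5}\right)^{2} = \left(70 + \frac{588}{5}\right)^{2} = \left(\frac{938}{5}\right)^{2} = \frac{879844}{25}$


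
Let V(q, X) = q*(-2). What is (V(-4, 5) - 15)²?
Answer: 49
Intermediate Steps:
V(q, X) = -2*q
(V(-4, 5) - 15)² = (-2*(-4) - 15)² = (8 - 15)² = (-7)² = 49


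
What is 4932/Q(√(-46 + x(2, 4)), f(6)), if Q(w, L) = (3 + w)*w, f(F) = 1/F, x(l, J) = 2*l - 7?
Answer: -2466/29 - 7398*I/203 ≈ -85.034 - 36.443*I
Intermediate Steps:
x(l, J) = -7 + 2*l
Q(w, L) = w*(3 + w)
4932/Q(√(-46 + x(2, 4)), f(6)) = 4932/((√(-46 + (-7 + 2*2))*(3 + √(-46 + (-7 + 2*2))))) = 4932/((√(-46 + (-7 + 4))*(3 + √(-46 + (-7 + 4))))) = 4932/((√(-46 - 3)*(3 + √(-46 - 3)))) = 4932/((√(-49)*(3 + √(-49)))) = 4932/(((7*I)*(3 + 7*I))) = 4932/((7*I*(3 + 7*I))) = 4932*(-I*(3 - 7*I)/406) = -2466*I*(3 - 7*I)/203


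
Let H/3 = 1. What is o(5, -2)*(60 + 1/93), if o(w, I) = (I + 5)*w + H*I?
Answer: 16743/31 ≈ 540.10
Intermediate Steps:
H = 3 (H = 3*1 = 3)
o(w, I) = 3*I + w*(5 + I) (o(w, I) = (I + 5)*w + 3*I = (5 + I)*w + 3*I = w*(5 + I) + 3*I = 3*I + w*(5 + I))
o(5, -2)*(60 + 1/93) = (3*(-2) + 5*5 - 2*5)*(60 + 1/93) = (-6 + 25 - 10)*(60 + 1/93) = 9*(5581/93) = 16743/31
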